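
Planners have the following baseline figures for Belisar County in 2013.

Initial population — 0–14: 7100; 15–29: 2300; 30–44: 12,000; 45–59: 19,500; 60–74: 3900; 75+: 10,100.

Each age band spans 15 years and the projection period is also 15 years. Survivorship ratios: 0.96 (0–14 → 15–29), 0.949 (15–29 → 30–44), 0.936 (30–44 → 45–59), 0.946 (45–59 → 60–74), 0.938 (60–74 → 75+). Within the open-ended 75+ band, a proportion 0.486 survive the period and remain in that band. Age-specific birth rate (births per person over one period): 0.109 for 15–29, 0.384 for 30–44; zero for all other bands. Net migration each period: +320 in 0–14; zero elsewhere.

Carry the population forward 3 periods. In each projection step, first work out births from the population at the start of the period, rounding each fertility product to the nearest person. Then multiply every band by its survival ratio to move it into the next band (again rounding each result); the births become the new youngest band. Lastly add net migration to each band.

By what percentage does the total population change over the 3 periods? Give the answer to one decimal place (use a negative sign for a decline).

-30.3

— Period 1 —
Births: 2300 × 0.109 = 251 ; 12000 × 0.384 = 4608 ⇒ total 4859
15–29: 7100 × 0.96 = 6816
30–44: 2300 × 0.949 = 2183
45–59: 12000 × 0.936 = 11232
60–74: 19500 × 0.946 = 18447
75+: 3900 × 0.938 + 10100 × 0.486 = 3658 + 4909 = 8567
Net migration: 0–14 + 320 → 5179
Giving 5179 / 6816 / 2183 / 11232 / 18447 / 8567.
— Period 2 —
Births: 6816 × 0.109 = 743 ; 2183 × 0.384 = 838 ⇒ total 1581
15–29: 5179 × 0.96 = 4972
30–44: 6816 × 0.949 = 6468
45–59: 2183 × 0.936 = 2043
60–74: 11232 × 0.946 = 10625
75+: 18447 × 0.938 + 8567 × 0.486 = 17303 + 4164 = 21467
Net migration: 0–14 + 320 → 1901
Giving 1901 / 4972 / 6468 / 2043 / 10625 / 21467.
— Period 3 —
Births: 4972 × 0.109 = 542 ; 6468 × 0.384 = 2484 ⇒ total 3026
15–29: 1901 × 0.96 = 1825
30–44: 4972 × 0.949 = 4718
45–59: 6468 × 0.936 = 6054
60–74: 2043 × 0.946 = 1933
75+: 10625 × 0.938 + 21467 × 0.486 = 9966 + 10433 = 20399
Net migration: 0–14 + 320 → 3346
Giving 3346 / 1825 / 4718 / 6054 / 1933 / 20399.
Total: 54900 → 38275; change = -16625; percentage change = -30.3%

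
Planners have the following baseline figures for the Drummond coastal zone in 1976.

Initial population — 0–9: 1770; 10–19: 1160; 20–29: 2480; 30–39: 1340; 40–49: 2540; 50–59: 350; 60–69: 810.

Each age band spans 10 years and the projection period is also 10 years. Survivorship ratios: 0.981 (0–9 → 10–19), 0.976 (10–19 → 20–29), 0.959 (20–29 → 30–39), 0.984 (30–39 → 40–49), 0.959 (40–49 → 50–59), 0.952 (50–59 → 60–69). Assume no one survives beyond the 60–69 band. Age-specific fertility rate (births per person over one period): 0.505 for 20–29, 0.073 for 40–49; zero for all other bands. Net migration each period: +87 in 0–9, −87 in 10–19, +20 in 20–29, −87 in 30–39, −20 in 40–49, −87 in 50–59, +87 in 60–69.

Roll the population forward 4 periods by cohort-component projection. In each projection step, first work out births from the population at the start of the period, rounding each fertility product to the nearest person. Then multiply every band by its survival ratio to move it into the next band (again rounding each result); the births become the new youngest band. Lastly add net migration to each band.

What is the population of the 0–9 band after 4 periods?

863

After projecting period 1:
Births: 2480 * 0.505 = 1252, 2540 * 0.073 = 185 → 1437
10–19: 1770 * 0.981 = 1736
20–29: 1160 * 0.976 = 1132
30–39: 2480 * 0.959 = 2378
40–49: 1340 * 0.984 = 1319
50–59: 2540 * 0.959 = 2436
60–69: 350 * 0.952 = 333
Net migration: 0–9 + 87 → 1524; 10–19 − 87 → 1649; 20–29 + 20 → 1152; 30–39 − 87 → 2291; 40–49 − 20 → 1299; 50–59 − 87 → 2349; 60–69 + 87 → 420
Giving 1524 / 1649 / 1152 / 2291 / 1299 / 2349 / 420.
After projecting period 2:
Births: 1152 * 0.505 = 582, 1299 * 0.073 = 95 → 677
10–19: 1524 * 0.981 = 1495
20–29: 1649 * 0.976 = 1609
30–39: 1152 * 0.959 = 1105
40–49: 2291 * 0.984 = 2254
50–59: 1299 * 0.959 = 1246
60–69: 2349 * 0.952 = 2236
Net migration: 0–9 + 87 → 764; 10–19 − 87 → 1408; 20–29 + 20 → 1629; 30–39 − 87 → 1018; 40–49 − 20 → 2234; 50–59 − 87 → 1159; 60–69 + 87 → 2323
Giving 764 / 1408 / 1629 / 1018 / 2234 / 1159 / 2323.
After projecting period 3:
Births: 1629 * 0.505 = 823, 2234 * 0.073 = 163 → 986
10–19: 764 * 0.981 = 749
20–29: 1408 * 0.976 = 1374
30–39: 1629 * 0.959 = 1562
40–49: 1018 * 0.984 = 1002
50–59: 2234 * 0.959 = 2142
60–69: 1159 * 0.952 = 1103
Net migration: 0–9 + 87 → 1073; 10–19 − 87 → 662; 20–29 + 20 → 1394; 30–39 − 87 → 1475; 40–49 − 20 → 982; 50–59 − 87 → 2055; 60–69 + 87 → 1190
Giving 1073 / 662 / 1394 / 1475 / 982 / 2055 / 1190.
After projecting period 4:
Births: 1394 * 0.505 = 704, 982 * 0.073 = 72 → 776
10–19: 1073 * 0.981 = 1053
20–29: 662 * 0.976 = 646
30–39: 1394 * 0.959 = 1337
40–49: 1475 * 0.984 = 1451
50–59: 982 * 0.959 = 942
60–69: 2055 * 0.952 = 1956
Net migration: 0–9 + 87 → 863; 10–19 − 87 → 966; 20–29 + 20 → 666; 30–39 − 87 → 1250; 40–49 − 20 → 1431; 50–59 − 87 → 855; 60–69 + 87 → 2043
Giving 863 / 966 / 666 / 1250 / 1431 / 855 / 2043.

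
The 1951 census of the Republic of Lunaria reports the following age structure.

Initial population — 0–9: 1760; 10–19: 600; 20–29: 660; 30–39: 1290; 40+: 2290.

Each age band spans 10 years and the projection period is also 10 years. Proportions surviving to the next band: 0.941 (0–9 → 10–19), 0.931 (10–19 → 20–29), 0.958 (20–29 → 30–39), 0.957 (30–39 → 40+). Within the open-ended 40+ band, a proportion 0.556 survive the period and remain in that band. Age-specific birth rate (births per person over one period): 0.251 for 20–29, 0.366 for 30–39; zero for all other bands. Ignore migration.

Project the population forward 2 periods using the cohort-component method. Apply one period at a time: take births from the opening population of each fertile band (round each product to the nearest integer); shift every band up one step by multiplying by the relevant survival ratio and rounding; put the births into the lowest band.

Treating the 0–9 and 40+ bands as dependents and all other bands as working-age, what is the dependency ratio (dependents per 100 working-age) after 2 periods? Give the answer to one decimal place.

88.5

Let group 1 be 0–9 through group 5 = 40+.
After projecting period 1:
Births: 660 * 0.251 = 166 ; 1290 * 0.366 = 472 → 638
Group 2: 1760 * 0.941 = 1656
Group 3: 600 * 0.931 = 559
Group 4: 660 * 0.958 = 632
Group 5: 1290 * 0.957 + 2290 * 0.556 = 1235 + 1273 = 2508
→ [638, 1656, 559, 632, 2508]
After projecting period 2:
Births: 559 * 0.251 = 140 ; 632 * 0.366 = 231 → 371
Group 2: 638 * 0.941 = 600
Group 3: 1656 * 0.931 = 1542
Group 4: 559 * 0.958 = 536
Group 5: 632 * 0.957 + 2508 * 0.556 = 605 + 1394 = 1999
→ [371, 600, 1542, 536, 1999]
Dependents (band 0–9 + band 40+) = 371 + 1999 = 2370; working-age = 2678; ratio = 2370/2678 × 100 = 88.5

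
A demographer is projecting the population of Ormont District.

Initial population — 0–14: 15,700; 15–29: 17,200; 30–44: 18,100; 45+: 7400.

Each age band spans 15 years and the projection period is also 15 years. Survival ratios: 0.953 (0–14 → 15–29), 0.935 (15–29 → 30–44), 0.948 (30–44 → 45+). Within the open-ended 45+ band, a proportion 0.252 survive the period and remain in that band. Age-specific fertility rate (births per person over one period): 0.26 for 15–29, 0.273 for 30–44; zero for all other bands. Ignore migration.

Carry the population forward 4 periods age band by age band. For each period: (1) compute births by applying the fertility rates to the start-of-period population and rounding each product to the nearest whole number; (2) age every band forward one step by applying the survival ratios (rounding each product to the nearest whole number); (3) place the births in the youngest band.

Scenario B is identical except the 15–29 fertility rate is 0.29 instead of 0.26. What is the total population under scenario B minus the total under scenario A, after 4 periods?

1714

Let group 1 be 0–14 through group 4 = 45+.
[period 1]
Births: 17200 × 0.26 = 4472  |  18100 × 0.273 = 4941 → total 9413
Group 2: 15700 × 0.953 = 14962
Group 3: 17200 × 0.935 = 16082
Group 4: 18100 × 0.948 + 7400 × 0.252 = 17159 + 1865 = 19024
End of period: [9413, 14962, 16082, 19024]
[period 2]
Births: 14962 × 0.26 = 3890  |  16082 × 0.273 = 4390 → total 8280
Group 2: 9413 × 0.953 = 8971
Group 3: 14962 × 0.935 = 13989
Group 4: 16082 × 0.948 + 19024 × 0.252 = 15246 + 4794 = 20040
End of period: [8280, 8971, 13989, 20040]
[period 3]
Births: 8971 × 0.26 = 2332  |  13989 × 0.273 = 3819 → total 6151
Group 2: 8280 × 0.953 = 7891
Group 3: 8971 × 0.935 = 8388
Group 4: 13989 × 0.948 + 20040 × 0.252 = 13262 + 5050 = 18312
End of period: [6151, 7891, 8388, 18312]
[period 4]
Births: 7891 × 0.26 = 2052  |  8388 × 0.273 = 2290 → total 4342
Group 2: 6151 × 0.953 = 5862
Group 3: 7891 × 0.935 = 7378
Group 4: 8388 × 0.948 + 18312 × 0.252 = 7952 + 4615 = 12567
End of period: [4342, 5862, 7378, 12567]
Scenario A total after 4 periods: 30149
Scenario B projection —
[period 1]
Births: 17200 × 0.29 = 4988  |  18100 × 0.273 = 4941 → total 9929
Group 2: 15700 × 0.953 = 14962
Group 3: 17200 × 0.935 = 16082
Group 4: 18100 × 0.948 + 7400 × 0.252 = 17159 + 1865 = 19024
End of period: [9929, 14962, 16082, 19024]
[period 2]
Births: 14962 × 0.29 = 4339  |  16082 × 0.273 = 4390 → total 8729
Group 2: 9929 × 0.953 = 9462
Group 3: 14962 × 0.935 = 13989
Group 4: 16082 × 0.948 + 19024 × 0.252 = 15246 + 4794 = 20040
End of period: [8729, 9462, 13989, 20040]
[period 3]
Births: 9462 × 0.29 = 2744  |  13989 × 0.273 = 3819 → total 6563
Group 2: 8729 × 0.953 = 8319
Group 3: 9462 × 0.935 = 8847
Group 4: 13989 × 0.948 + 20040 × 0.252 = 13262 + 5050 = 18312
End of period: [6563, 8319, 8847, 18312]
[period 4]
Births: 8319 × 0.29 = 2413  |  8847 × 0.273 = 2415 → total 4828
Group 2: 6563 × 0.953 = 6255
Group 3: 8319 × 0.935 = 7778
Group 4: 8847 × 0.948 + 18312 × 0.252 = 8387 + 4615 = 13002
End of period: [4828, 6255, 7778, 13002]
Scenario B total after 4 periods: 31863
Difference B − A = 31863 − 30149 = 1714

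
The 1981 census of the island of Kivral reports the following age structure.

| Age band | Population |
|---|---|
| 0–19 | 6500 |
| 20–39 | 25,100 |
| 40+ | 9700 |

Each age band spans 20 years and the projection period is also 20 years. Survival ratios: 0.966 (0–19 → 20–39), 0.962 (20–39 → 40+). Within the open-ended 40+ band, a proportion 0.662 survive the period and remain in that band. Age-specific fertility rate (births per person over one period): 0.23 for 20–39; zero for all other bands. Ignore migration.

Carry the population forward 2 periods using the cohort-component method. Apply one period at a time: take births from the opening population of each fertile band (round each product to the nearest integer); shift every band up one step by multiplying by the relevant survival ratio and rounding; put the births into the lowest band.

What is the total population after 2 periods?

(Bands numbered youngest = 1 to oldest = 3.)
After projecting period 1:
Births: 25100 × 0.23 = 5773
Band 2: 6500 × 0.966 = 6279
Band 3: 25100 × 0.962 + 9700 × 0.662 = 24146 + 6421 = 30567
Population now: 0–19=5773, 20–39=6279, 40+=30567
After projecting period 2:
Births: 6279 × 0.23 = 1444
Band 2: 5773 × 0.966 = 5577
Band 3: 6279 × 0.962 + 30567 × 0.662 = 6040 + 20235 = 26275
Population now: 0–19=1444, 20–39=5577, 40+=26275
Total after period 2: 1444 + 5577 + 26275 = 33296

33296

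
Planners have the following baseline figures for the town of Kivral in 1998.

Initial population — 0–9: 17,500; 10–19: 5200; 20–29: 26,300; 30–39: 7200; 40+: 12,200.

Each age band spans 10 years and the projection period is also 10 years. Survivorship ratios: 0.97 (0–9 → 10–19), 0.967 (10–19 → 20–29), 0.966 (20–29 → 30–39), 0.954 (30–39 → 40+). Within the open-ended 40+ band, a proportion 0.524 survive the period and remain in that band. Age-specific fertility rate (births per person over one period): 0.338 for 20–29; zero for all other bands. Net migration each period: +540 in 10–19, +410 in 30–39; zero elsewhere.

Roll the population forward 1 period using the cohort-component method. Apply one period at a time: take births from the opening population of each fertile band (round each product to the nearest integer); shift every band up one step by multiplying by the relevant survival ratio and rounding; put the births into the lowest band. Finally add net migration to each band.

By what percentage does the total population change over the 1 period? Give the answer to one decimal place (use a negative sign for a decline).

3.1

Let band 1 be 0–9 through band 5 = 40+.
[period 1]
Births: 26300 × 0.338 = 8889
Band 2: 17500 × 0.97 = 16975
Band 3: 5200 × 0.967 = 5028
Band 4: 26300 × 0.966 = 25406
Band 5: 7200 × 0.954 + 12200 × 0.524 = 6869 + 6393 = 13262
Net migration: Band 2 + 540 → 17515; Band 4 + 410 → 25816
End of period: [8889, 17515, 5028, 25816, 13262]
Total: 68400 → 70510; change = 2110; percentage change = 3.1%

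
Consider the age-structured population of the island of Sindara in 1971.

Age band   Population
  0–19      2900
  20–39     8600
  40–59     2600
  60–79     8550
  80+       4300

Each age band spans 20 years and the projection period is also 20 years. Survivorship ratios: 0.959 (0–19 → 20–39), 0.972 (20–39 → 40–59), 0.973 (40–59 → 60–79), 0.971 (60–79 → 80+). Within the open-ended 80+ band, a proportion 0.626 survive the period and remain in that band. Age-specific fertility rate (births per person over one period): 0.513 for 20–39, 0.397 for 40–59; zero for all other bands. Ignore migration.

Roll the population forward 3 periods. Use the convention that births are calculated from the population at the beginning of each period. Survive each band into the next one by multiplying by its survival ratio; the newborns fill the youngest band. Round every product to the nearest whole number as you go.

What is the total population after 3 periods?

29750

[period 1]
Births: 8600 * 0.513 = 4412  |  2600 * 0.397 = 1032 — total 5444
20–39: 2900 * 0.959 = 2781
40–59: 8600 * 0.972 = 8359
60–79: 2600 * 0.973 = 2530
80+: 8550 * 0.971 + 4300 * 0.626 = 8302 + 2692 = 10994
→ [5444, 2781, 8359, 2530, 10994]
[period 2]
Births: 2781 * 0.513 = 1427  |  8359 * 0.397 = 3319 — total 4746
20–39: 5444 * 0.959 = 5221
40–59: 2781 * 0.972 = 2703
60–79: 8359 * 0.973 = 8133
80+: 2530 * 0.971 + 10994 * 0.626 = 2457 + 6882 = 9339
→ [4746, 5221, 2703, 8133, 9339]
[period 3]
Births: 5221 * 0.513 = 2678  |  2703 * 0.397 = 1073 — total 3751
20–39: 4746 * 0.959 = 4551
40–59: 5221 * 0.972 = 5075
60–79: 2703 * 0.973 = 2630
80+: 8133 * 0.971 + 9339 * 0.626 = 7897 + 5846 = 13743
→ [3751, 4551, 5075, 2630, 13743]
Total after period 3: 3751 + 4551 + 5075 + 2630 + 13743 = 29750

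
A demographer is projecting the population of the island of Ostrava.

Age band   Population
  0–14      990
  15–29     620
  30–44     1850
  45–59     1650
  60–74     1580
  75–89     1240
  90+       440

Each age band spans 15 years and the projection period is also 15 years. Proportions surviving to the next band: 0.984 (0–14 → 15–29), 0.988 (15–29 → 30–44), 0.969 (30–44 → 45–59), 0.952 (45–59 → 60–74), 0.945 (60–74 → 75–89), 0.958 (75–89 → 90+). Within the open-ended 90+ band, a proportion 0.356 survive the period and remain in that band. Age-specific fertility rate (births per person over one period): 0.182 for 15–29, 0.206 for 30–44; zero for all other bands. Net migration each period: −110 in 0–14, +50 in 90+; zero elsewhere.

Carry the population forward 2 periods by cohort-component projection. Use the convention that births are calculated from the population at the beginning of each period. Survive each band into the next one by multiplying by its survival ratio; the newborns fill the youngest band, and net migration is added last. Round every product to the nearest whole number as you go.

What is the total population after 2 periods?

7296

Numbering the bands 1..7 from youngest to oldest:
Period 1:
Births: 620 * 0.182 = 113, 1850 * 0.206 = 381 → total 494
Band 2: 990 * 0.984 = 974
Band 3: 620 * 0.988 = 613
Band 4: 1850 * 0.969 = 1793
Band 5: 1650 * 0.952 = 1571
Band 6: 1580 * 0.945 = 1493
Band 7: 1240 * 0.958 + 440 * 0.356 = 1188 + 157 = 1345
Net migration: Band 1 − 110 → 384; Band 7 + 50 → 1395
Population now: 0–14=384, 15–29=974, 30–44=613, 45–59=1793, 60–74=1571, 75–89=1493, 90+=1395
Period 2:
Births: 974 * 0.182 = 177, 613 * 0.206 = 126 → total 303
Band 2: 384 * 0.984 = 378
Band 3: 974 * 0.988 = 962
Band 4: 613 * 0.969 = 594
Band 5: 1793 * 0.952 = 1707
Band 6: 1571 * 0.945 = 1485
Band 7: 1493 * 0.958 + 1395 * 0.356 = 1430 + 497 = 1927
Net migration: Band 1 − 110 → 193; Band 7 + 50 → 1977
Population now: 0–14=193, 15–29=378, 30–44=962, 45–59=594, 60–74=1707, 75–89=1485, 90+=1977
Total after period 2: 193 + 378 + 962 + 594 + 1707 + 1485 + 1977 = 7296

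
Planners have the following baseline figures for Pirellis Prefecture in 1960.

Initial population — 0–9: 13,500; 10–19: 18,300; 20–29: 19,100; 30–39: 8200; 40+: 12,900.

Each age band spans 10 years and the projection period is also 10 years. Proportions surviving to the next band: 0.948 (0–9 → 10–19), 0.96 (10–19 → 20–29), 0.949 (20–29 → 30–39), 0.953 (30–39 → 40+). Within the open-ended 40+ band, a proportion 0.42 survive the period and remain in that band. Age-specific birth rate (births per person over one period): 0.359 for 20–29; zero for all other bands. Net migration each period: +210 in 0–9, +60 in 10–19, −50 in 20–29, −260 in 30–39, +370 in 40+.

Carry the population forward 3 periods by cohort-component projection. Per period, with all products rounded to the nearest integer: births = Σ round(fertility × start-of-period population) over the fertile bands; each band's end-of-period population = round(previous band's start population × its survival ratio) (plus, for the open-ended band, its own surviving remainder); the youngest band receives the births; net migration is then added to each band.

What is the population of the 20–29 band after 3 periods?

6440

(Bands numbered youngest = 1 to oldest = 5.)
[period 1]
Births: 19100 × 0.359 = 6857
Band 2: 13500 × 0.948 = 12798
Band 3: 18300 × 0.96 = 17568
Band 4: 19100 × 0.949 = 18126
Band 5: 8200 × 0.953 + 12900 × 0.42 = 7815 + 5418 = 13233
Net migration: Band 1 + 210 → 7067; Band 2 + 60 → 12858; Band 3 − 50 → 17518; Band 4 − 260 → 17866; Band 5 + 370 → 13603
End of period: [7067, 12858, 17518, 17866, 13603]
[period 2]
Births: 17518 × 0.359 = 6289
Band 2: 7067 × 0.948 = 6700
Band 3: 12858 × 0.96 = 12344
Band 4: 17518 × 0.949 = 16625
Band 5: 17866 × 0.953 + 13603 × 0.42 = 17026 + 5713 = 22739
Net migration: Band 1 + 210 → 6499; Band 2 + 60 → 6760; Band 3 − 50 → 12294; Band 4 − 260 → 16365; Band 5 + 370 → 23109
End of period: [6499, 6760, 12294, 16365, 23109]
[period 3]
Births: 12294 × 0.359 = 4414
Band 2: 6499 × 0.948 = 6161
Band 3: 6760 × 0.96 = 6490
Band 4: 12294 × 0.949 = 11667
Band 5: 16365 × 0.953 + 23109 × 0.42 = 15596 + 9706 = 25302
Net migration: Band 1 + 210 → 4624; Band 2 + 60 → 6221; Band 3 − 50 → 6440; Band 4 − 260 → 11407; Band 5 + 370 → 25672
End of period: [4624, 6221, 6440, 11407, 25672]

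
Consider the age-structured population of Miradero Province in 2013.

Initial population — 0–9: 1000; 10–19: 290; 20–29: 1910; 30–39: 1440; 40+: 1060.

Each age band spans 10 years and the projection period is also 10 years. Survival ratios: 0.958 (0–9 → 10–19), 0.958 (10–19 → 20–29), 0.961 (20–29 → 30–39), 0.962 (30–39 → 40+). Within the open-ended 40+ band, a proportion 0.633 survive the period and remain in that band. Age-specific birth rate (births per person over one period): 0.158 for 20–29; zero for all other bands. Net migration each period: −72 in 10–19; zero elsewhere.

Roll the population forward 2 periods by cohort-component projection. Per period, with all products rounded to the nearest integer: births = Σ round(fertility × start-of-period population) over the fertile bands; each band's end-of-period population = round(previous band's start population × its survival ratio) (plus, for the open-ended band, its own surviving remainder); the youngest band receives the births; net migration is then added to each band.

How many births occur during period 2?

Period 1:
Births: 1910 * 0.158 = 302
10–19: 1000 * 0.958 = 958
20–29: 290 * 0.958 = 278
30–39: 1910 * 0.961 = 1836
40+: 1440 * 0.962 + 1060 * 0.633 = 1385 + 671 = 2056
Net migration: 10–19 − 72 → 886
Giving 302 / 886 / 278 / 1836 / 2056.
Period 2:
Births: 278 * 0.158 = 44
10–19: 302 * 0.958 = 289
20–29: 886 * 0.958 = 849
30–39: 278 * 0.961 = 267
40+: 1836 * 0.962 + 2056 * 0.633 = 1766 + 1301 = 3067
Net migration: 10–19 − 72 → 217
Giving 44 / 217 / 849 / 267 / 3067.

44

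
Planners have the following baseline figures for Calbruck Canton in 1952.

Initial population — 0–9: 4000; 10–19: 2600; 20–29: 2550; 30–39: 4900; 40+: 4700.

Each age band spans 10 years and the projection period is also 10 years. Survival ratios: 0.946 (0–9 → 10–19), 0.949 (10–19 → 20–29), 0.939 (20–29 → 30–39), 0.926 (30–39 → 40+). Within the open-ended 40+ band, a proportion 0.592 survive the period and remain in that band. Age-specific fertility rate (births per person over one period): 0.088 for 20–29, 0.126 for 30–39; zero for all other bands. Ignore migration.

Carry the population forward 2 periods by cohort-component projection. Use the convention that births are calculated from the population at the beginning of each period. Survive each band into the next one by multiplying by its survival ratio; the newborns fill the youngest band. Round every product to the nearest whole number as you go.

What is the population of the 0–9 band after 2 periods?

(Groups numbered youngest = 1 to oldest = 5.)
[period 1]
Births: 2550 × 0.088 = 224  |  4900 × 0.126 = 617 ⇒ total 841
Group 2: 4000 × 0.946 = 3784
Group 3: 2600 × 0.949 = 2467
Group 4: 2550 × 0.939 = 2394
Group 5: 4900 × 0.926 + 4700 × 0.592 = 4537 + 2782 = 7319
Giving 841 / 3784 / 2467 / 2394 / 7319.
[period 2]
Births: 2467 × 0.088 = 217  |  2394 × 0.126 = 302 ⇒ total 519
Group 2: 841 × 0.946 = 796
Group 3: 3784 × 0.949 = 3591
Group 4: 2467 × 0.939 = 2317
Group 5: 2394 × 0.926 + 7319 × 0.592 = 2217 + 4333 = 6550
Giving 519 / 796 / 3591 / 2317 / 6550.

519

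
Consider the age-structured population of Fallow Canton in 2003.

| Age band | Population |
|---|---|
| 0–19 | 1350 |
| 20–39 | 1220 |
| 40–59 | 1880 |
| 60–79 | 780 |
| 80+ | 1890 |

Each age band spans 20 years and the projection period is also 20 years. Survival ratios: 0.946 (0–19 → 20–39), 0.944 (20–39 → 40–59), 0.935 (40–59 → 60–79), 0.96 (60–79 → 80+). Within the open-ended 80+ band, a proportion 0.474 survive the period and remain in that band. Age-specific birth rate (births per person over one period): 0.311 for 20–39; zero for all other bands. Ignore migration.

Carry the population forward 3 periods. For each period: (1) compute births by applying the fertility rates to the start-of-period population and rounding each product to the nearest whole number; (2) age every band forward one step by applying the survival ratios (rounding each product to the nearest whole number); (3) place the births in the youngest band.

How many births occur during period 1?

After projecting period 1:
Births: 1220 × 0.311 = 379
20–39: 1350 × 0.946 = 1277
40–59: 1220 × 0.944 = 1152
60–79: 1880 × 0.935 = 1758
80+: 780 × 0.96 + 1890 × 0.474 = 749 + 896 = 1645
Population now: 0–19=379, 20–39=1277, 40–59=1152, 60–79=1758, 80+=1645

379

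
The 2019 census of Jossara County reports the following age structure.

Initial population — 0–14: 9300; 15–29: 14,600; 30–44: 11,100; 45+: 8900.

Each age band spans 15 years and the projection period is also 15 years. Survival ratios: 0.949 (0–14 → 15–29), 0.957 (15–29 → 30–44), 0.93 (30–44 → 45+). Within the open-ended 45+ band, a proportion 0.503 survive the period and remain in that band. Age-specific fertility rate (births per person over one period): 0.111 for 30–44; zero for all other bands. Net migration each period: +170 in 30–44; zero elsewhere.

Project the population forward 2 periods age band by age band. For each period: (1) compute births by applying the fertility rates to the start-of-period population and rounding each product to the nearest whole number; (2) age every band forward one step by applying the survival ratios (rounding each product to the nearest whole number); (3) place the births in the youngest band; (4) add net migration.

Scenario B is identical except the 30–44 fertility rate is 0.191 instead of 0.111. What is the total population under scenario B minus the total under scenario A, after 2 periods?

Numbering the bands 1..4 from youngest to oldest:
[period 1]
Births: 11100 × 0.111 = 1232
Band 2: 9300 × 0.949 = 8826
Band 3: 14600 × 0.957 = 13972
Band 4: 11100 × 0.93 + 8900 × 0.503 = 10323 + 4477 = 14800
Net migration: Band 3 + 170 → 14142
→ [1232, 8826, 14142, 14800]
[period 2]
Births: 14142 × 0.111 = 1570
Band 2: 1232 × 0.949 = 1169
Band 3: 8826 × 0.957 = 8446
Band 4: 14142 × 0.93 + 14800 × 0.503 = 13152 + 7444 = 20596
Net migration: Band 3 + 170 → 8616
→ [1570, 1169, 8616, 20596]
Scenario A total after 2 periods: 31951
Scenario B projection —
[period 1]
Births: 11100 × 0.191 = 2120
Band 2: 9300 × 0.949 = 8826
Band 3: 14600 × 0.957 = 13972
Band 4: 11100 × 0.93 + 8900 × 0.503 = 10323 + 4477 = 14800
Net migration: Band 3 + 170 → 14142
→ [2120, 8826, 14142, 14800]
[period 2]
Births: 14142 × 0.191 = 2701
Band 2: 2120 × 0.949 = 2012
Band 3: 8826 × 0.957 = 8446
Band 4: 14142 × 0.93 + 14800 × 0.503 = 13152 + 7444 = 20596
Net migration: Band 3 + 170 → 8616
→ [2701, 2012, 8616, 20596]
Scenario B total after 2 periods: 33925
Difference B − A = 33925 − 31951 = 1974

1974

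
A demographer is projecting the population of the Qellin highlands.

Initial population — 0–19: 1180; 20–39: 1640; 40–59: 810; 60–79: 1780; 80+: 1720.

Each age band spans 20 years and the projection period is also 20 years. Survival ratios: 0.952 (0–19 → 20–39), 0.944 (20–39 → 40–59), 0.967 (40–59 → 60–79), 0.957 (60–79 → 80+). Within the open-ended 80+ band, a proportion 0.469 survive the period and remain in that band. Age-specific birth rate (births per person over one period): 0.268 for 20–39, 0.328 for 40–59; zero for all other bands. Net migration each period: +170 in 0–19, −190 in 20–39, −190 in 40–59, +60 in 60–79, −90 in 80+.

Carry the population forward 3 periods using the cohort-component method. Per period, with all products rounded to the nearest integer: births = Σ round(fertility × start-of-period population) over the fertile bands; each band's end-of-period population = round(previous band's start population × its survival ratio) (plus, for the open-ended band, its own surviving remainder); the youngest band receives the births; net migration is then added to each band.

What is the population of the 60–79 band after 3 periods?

728

(Groups numbered youngest = 1 to oldest = 5.)
— Period 1 —
Births: 1640 × 0.268 = 440  |  810 × 0.328 = 266 — total 706
Group 2: 1180 × 0.952 = 1123
Group 3: 1640 × 0.944 = 1548
Group 4: 810 × 0.967 = 783
Group 5: 1780 × 0.957 + 1720 × 0.469 = 1703 + 807 = 2510
Net migration: Group 1 + 170 → 876; Group 2 − 190 → 933; Group 3 − 190 → 1358; Group 4 + 60 → 843; Group 5 − 90 → 2420
End of period: [876, 933, 1358, 843, 2420]
— Period 2 —
Births: 933 × 0.268 = 250  |  1358 × 0.328 = 445 — total 695
Group 2: 876 × 0.952 = 834
Group 3: 933 × 0.944 = 881
Group 4: 1358 × 0.967 = 1313
Group 5: 843 × 0.957 + 2420 × 0.469 = 807 + 1135 = 1942
Net migration: Group 1 + 170 → 865; Group 2 − 190 → 644; Group 3 − 190 → 691; Group 4 + 60 → 1373; Group 5 − 90 → 1852
End of period: [865, 644, 691, 1373, 1852]
— Period 3 —
Births: 644 × 0.268 = 173  |  691 × 0.328 = 227 — total 400
Group 2: 865 × 0.952 = 823
Group 3: 644 × 0.944 = 608
Group 4: 691 × 0.967 = 668
Group 5: 1373 × 0.957 + 1852 × 0.469 = 1314 + 869 = 2183
Net migration: Group 1 + 170 → 570; Group 2 − 190 → 633; Group 3 − 190 → 418; Group 4 + 60 → 728; Group 5 − 90 → 2093
End of period: [570, 633, 418, 728, 2093]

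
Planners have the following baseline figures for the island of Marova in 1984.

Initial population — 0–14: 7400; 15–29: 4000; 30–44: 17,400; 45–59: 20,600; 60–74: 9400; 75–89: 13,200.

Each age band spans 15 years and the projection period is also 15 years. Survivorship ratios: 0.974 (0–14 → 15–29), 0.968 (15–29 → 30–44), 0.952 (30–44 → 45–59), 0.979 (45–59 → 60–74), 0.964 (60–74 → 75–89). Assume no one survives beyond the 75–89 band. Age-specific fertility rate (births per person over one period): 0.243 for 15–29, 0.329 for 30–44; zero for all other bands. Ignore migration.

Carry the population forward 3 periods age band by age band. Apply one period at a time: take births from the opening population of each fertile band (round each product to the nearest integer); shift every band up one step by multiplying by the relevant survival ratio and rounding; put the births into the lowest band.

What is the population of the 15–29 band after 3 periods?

Let band 1 be 0–14 through band 6 = 75–89.
Period 1.
Births: 4000 × 0.243 = 972  |  17400 × 0.329 = 5725 — total 6697
Band 2: 7400 × 0.974 = 7208
Band 3: 4000 × 0.968 = 3872
Band 4: 17400 × 0.952 = 16565
Band 5: 20600 × 0.979 = 20167
Band 6: 9400 × 0.964 = 9062
Giving 6697 / 7208 / 3872 / 16565 / 20167 / 9062.
Period 2.
Births: 7208 × 0.243 = 1752  |  3872 × 0.329 = 1274 — total 3026
Band 2: 6697 × 0.974 = 6523
Band 3: 7208 × 0.968 = 6977
Band 4: 3872 × 0.952 = 3686
Band 5: 16565 × 0.979 = 16217
Band 6: 20167 × 0.964 = 19441
Giving 3026 / 6523 / 6977 / 3686 / 16217 / 19441.
Period 3.
Births: 6523 × 0.243 = 1585  |  6977 × 0.329 = 2295 — total 3880
Band 2: 3026 × 0.974 = 2947
Band 3: 6523 × 0.968 = 6314
Band 4: 6977 × 0.952 = 6642
Band 5: 3686 × 0.979 = 3609
Band 6: 16217 × 0.964 = 15633
Giving 3880 / 2947 / 6314 / 6642 / 3609 / 15633.

2947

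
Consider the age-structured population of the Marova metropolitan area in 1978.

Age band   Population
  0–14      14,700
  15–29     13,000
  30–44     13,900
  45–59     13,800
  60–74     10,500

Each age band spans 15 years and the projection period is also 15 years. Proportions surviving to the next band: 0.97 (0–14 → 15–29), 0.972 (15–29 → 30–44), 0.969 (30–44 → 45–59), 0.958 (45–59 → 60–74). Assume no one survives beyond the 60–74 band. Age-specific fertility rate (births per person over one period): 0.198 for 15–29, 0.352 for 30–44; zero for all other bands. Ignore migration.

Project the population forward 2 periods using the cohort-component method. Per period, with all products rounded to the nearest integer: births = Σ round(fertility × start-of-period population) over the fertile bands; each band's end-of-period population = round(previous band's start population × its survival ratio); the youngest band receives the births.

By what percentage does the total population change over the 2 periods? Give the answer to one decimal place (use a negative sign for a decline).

Period 1.
Births: 13000 × 0.198 = 2574  |  13900 × 0.352 = 4893 → total 7467
15–29: 14700 × 0.97 = 14259
30–44: 13000 × 0.972 = 12636
45–59: 13900 × 0.969 = 13469
60–74: 13800 × 0.958 = 13220
Population now: 0–14=7467, 15–29=14259, 30–44=12636, 45–59=13469, 60–74=13220
Period 2.
Births: 14259 × 0.198 = 2823  |  12636 × 0.352 = 4448 → total 7271
15–29: 7467 × 0.97 = 7243
30–44: 14259 × 0.972 = 13860
45–59: 12636 × 0.969 = 12244
60–74: 13469 × 0.958 = 12903
Population now: 0–14=7271, 15–29=7243, 30–44=13860, 45–59=12244, 60–74=12903
Total: 65900 → 53521; change = -12379; percentage change = -18.8%

-18.8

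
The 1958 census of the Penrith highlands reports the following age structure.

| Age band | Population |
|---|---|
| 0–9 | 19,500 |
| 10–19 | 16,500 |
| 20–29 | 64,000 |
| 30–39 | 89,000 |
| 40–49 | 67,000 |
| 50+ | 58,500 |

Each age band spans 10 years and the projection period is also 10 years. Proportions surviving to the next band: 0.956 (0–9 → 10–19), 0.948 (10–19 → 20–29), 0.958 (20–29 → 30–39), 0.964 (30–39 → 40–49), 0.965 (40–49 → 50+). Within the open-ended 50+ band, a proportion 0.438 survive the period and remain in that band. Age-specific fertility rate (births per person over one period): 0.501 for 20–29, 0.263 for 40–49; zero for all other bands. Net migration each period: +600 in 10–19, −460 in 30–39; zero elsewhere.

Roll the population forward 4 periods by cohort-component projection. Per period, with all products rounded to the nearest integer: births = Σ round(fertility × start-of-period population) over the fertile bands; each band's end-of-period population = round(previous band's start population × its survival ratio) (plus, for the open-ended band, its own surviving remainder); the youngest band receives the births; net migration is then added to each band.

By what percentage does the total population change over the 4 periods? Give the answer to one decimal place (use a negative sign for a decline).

-36.4

After projecting period 1:
Births: 64000 × 0.501 = 32064, 67000 × 0.263 = 17621 ⇒ total 49685
10–19: 19500 × 0.956 = 18642
20–29: 16500 × 0.948 = 15642
30–39: 64000 × 0.958 = 61312
40–49: 89000 × 0.964 = 85796
50+: 67000 × 0.965 + 58500 × 0.438 = 64655 + 25623 = 90278
Net migration: 10–19 + 600 → 19242; 30–39 − 460 → 60852
Giving 49685 / 19242 / 15642 / 60852 / 85796 / 90278.
After projecting period 2:
Births: 15642 × 0.501 = 7837, 85796 × 0.263 = 22564 ⇒ total 30401
10–19: 49685 × 0.956 = 47499
20–29: 19242 × 0.948 = 18241
30–39: 15642 × 0.958 = 14985
40–49: 60852 × 0.964 = 58661
50+: 85796 × 0.965 + 90278 × 0.438 = 82793 + 39542 = 122335
Net migration: 10–19 + 600 → 48099; 30–39 − 460 → 14525
Giving 30401 / 48099 / 18241 / 14525 / 58661 / 122335.
After projecting period 3:
Births: 18241 × 0.501 = 9139, 58661 × 0.263 = 15428 ⇒ total 24567
10–19: 30401 × 0.956 = 29063
20–29: 48099 × 0.948 = 45598
30–39: 18241 × 0.958 = 17475
40–49: 14525 × 0.964 = 14002
50+: 58661 × 0.965 + 122335 × 0.438 = 56608 + 53583 = 110191
Net migration: 10–19 + 600 → 29663; 30–39 − 460 → 17015
Giving 24567 / 29663 / 45598 / 17015 / 14002 / 110191.
After projecting period 4:
Births: 45598 × 0.501 = 22845, 14002 × 0.263 = 3683 ⇒ total 26528
10–19: 24567 × 0.956 = 23486
20–29: 29663 × 0.948 = 28121
30–39: 45598 × 0.958 = 43683
40–49: 17015 × 0.964 = 16402
50+: 14002 × 0.965 + 110191 × 0.438 = 13512 + 48264 = 61776
Net migration: 10–19 + 600 → 24086; 30–39 − 460 → 43223
Giving 26528 / 24086 / 28121 / 43223 / 16402 / 61776.
Total: 314500 → 200136; change = -114364; percentage change = -36.4%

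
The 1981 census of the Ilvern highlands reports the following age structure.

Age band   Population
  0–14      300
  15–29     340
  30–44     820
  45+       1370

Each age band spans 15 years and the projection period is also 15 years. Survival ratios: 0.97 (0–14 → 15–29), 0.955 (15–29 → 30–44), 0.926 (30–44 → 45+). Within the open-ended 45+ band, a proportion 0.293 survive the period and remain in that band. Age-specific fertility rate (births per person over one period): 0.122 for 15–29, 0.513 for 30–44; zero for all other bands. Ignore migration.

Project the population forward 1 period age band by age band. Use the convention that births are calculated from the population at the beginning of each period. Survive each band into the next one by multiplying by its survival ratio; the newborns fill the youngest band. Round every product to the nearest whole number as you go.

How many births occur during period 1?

Call the bands 1 to 4, youngest first.
[period 1]
Births: 340 * 0.122 = 41  |  820 * 0.513 = 421 — total 462
Band 2: 300 * 0.97 = 291
Band 3: 340 * 0.955 = 325
Band 4: 820 * 0.926 + 1370 * 0.293 = 759 + 401 = 1160
→ [462, 291, 325, 1160]

462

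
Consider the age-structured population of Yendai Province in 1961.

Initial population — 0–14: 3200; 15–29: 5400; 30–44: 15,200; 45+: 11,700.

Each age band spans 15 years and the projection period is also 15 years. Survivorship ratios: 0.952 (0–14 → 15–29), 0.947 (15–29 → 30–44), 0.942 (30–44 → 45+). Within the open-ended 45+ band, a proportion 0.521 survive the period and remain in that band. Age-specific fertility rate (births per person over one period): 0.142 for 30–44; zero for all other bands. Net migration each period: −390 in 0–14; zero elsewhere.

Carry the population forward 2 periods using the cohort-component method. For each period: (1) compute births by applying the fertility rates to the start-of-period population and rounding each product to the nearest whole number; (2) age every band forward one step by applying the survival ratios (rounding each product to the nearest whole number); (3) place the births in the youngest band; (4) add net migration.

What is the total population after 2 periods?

20357

[period 1]
Births: 15200 * 0.142 = 2158
15–29: 3200 * 0.952 = 3046
30–44: 5400 * 0.947 = 5114
45+: 15200 * 0.942 + 11700 * 0.521 = 14318 + 6096 = 20414
Net migration: 0–14 − 390 → 1768
→ [1768, 3046, 5114, 20414]
[period 2]
Births: 5114 * 0.142 = 726
15–29: 1768 * 0.952 = 1683
30–44: 3046 * 0.947 = 2885
45+: 5114 * 0.942 + 20414 * 0.521 = 4817 + 10636 = 15453
Net migration: 0–14 − 390 → 336
→ [336, 1683, 2885, 15453]
Total after period 2: 336 + 1683 + 2885 + 15453 = 20357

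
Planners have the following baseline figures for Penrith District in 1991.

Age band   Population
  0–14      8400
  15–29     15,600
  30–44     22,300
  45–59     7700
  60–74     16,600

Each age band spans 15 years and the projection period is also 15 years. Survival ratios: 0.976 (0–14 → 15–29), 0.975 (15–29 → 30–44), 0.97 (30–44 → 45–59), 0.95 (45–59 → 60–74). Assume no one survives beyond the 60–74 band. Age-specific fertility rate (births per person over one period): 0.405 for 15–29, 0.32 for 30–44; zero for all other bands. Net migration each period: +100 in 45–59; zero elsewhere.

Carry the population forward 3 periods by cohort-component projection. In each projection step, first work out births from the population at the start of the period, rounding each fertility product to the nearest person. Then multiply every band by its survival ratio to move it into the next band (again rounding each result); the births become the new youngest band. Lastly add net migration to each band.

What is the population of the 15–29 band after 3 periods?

7991

Let band 1 be 0–14 through band 5 = 60–74.
— Period 1 —
Births: 15600 * 0.405 = 6318  |  22300 * 0.32 = 7136 ⇒ total 13454
Band 2: 8400 * 0.976 = 8198
Band 3: 15600 * 0.975 = 15210
Band 4: 22300 * 0.97 = 21631
Band 5: 7700 * 0.95 = 7315
Net migration: Band 4 + 100 → 21731
End of period: [13454, 8198, 15210, 21731, 7315]
— Period 2 —
Births: 8198 * 0.405 = 3320  |  15210 * 0.32 = 4867 ⇒ total 8187
Band 2: 13454 * 0.976 = 13131
Band 3: 8198 * 0.975 = 7993
Band 4: 15210 * 0.97 = 14754
Band 5: 21731 * 0.95 = 20644
Net migration: Band 4 + 100 → 14854
End of period: [8187, 13131, 7993, 14854, 20644]
— Period 3 —
Births: 13131 * 0.405 = 5318  |  7993 * 0.32 = 2558 ⇒ total 7876
Band 2: 8187 * 0.976 = 7991
Band 3: 13131 * 0.975 = 12803
Band 4: 7993 * 0.97 = 7753
Band 5: 14854 * 0.95 = 14111
Net migration: Band 4 + 100 → 7853
End of period: [7876, 7991, 12803, 7853, 14111]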